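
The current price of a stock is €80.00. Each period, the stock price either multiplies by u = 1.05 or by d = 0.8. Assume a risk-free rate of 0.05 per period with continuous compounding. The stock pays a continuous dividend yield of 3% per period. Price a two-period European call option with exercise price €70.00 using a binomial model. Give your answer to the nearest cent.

Per-period risk-free factor R = e^0.05 = 1.0513; dividend-adjusted growth = e^(0.05−0.03) = 1.0202.
Risk-neutral probability p = (1.0202 − 0.8)/(1.05 − 0.8) = 0.2202/0.2500 = 0.8808
Terminal stock prices: S_uu = 88.2, S_ud = 67.2, S_dd = 51.2
Terminal payoffs (S − K): max(18.2, 0) = 18.2, max(-2.8, 0) = 0, max(-18.8, 0) = 0
Node u (S = 84): V_u = e^(−0.05)·[0.8808·18.2000 + 0.1192·0.0000] = 15.2488
Node d (S = 64): V_d = e^(−0.05)·[0.8808·0.0000 + 0.1192·0.0000] = 0.0000
Node 0 (S = 80): V_0 = e^(−0.05)·[0.8808·15.2488 + 0.1192·0.0000] = 12.7762

€12.78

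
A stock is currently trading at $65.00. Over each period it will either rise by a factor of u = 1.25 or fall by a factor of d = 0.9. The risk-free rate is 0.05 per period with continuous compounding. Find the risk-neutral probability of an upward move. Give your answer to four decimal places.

Risk-neutral probability p = (e^0.05 − 0.9)/(1.25 − 0.9) = 0.1513/0.3500 = 0.4322

p = 0.4322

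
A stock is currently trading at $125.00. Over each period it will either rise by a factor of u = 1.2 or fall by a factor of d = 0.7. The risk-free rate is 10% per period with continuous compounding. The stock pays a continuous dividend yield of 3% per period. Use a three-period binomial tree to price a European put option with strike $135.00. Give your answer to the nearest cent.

$10.58

Per-period risk-free factor R = e^0.1 = 1.1052; dividend-adjusted growth = e^(0.1−0.03) = 1.0725.
Risk-neutral probability p = (1.0725 − 0.7)/(1.2 − 0.7) = 0.3725/0.5000 = 0.7450
Terminal stock prices: S_uuu = 216, S_uud = 126, S_udd = 73.5, S_ddd = 42.87
Terminal payoffs (K − S): max(-81, 0) = 0, max(9, 0) = 9, max(61.5, 0) = 61.5, max(92.12, 0) = 92.12
Node uu (S = 180): V_uu = e^(−0.1)·[0.7450·0.0000 + 0.2550·9.0000] = 2.0765
Node ud (S = 105): V_ud = e^(−0.1)·[0.7450·9.0000 + 0.2550·61.5000] = 20.2563
Node dd (S = 61.25): V_dd = e^(−0.1)·[0.7450·61.5000 + 0.2550·92.1250] = 62.7133
Node u (S = 150): V_u = e^(−0.1)·[0.7450·2.0765 + 0.2550·20.2563] = 6.0733
Node d (S = 87.5): V_d = e^(−0.1)·[0.7450·20.2563 + 0.2550·62.7133] = 28.1243
Node 0 (S = 125): V_0 = e^(−0.1)·[0.7450·6.0733 + 0.2550·28.1243] = 10.5829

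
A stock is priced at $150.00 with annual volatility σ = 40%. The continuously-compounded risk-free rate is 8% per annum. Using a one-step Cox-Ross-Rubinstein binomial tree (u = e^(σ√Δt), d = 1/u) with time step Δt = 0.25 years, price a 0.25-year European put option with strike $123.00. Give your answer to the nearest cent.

CRR parameters: u = e^(σ√Δt) = e^(0.4·√0.25) = 1.2214, d = 1/u = 0.8187
Per-period rate: rΔt = 0.08·0.25 = 0.02, so R = e^0.02 = 1.0202
Risk-neutral probability p = (e^0.02 − 0.8187)/(1.2214 − 0.8187) = 0.2015/0.4027 = 0.5003
Terminal stock prices: S_u = 183.2, S_d = 122.8
Terminal payoffs (K − S): max(-60.21, 0) = 0, max(0.1904, 0) = 0.1904
Node 0 (S = 150): V_0 = e^(−0.02)·[0.5003·0.0000 + 0.4997·0.1904] = 0.0932

$0.09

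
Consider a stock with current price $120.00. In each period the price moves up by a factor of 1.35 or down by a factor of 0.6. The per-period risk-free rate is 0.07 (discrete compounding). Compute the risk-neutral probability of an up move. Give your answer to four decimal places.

Risk-neutral probability p = (1 + 0.07 − 0.6)/(1.35 − 0.6) = 0.4700/0.7500 = 0.6267

p = 0.6267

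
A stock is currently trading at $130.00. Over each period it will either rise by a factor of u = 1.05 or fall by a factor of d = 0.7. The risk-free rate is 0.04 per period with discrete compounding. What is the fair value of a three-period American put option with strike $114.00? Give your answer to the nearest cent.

Risk-neutral probability p = (1 + 0.04 − 0.7)/(1.05 − 0.7) = 0.3400/0.3500 = 0.9714
Terminal stock prices: S_uuu = 150.5, S_uud = 100.3, S_udd = 66.88, S_ddd = 44.59
Terminal payoffs (K − S): max(-36.49, 0) = 0, max(13.67, 0) = 13.67, max(47.12, 0) = 47.12, max(69.41, 0) = 69.41
Node uu (S = 143.3): continuation = 1/1.04·[0.9714·0.0000 + 0.0286·13.6725] = 0.3756; exercise value = 0.0000 ≤ continuation, so V_uu = 0.3756
Node ud (S = 95.55): continuation = 1/1.04·[0.9714·13.6725 + 0.0286·47.1150] = 14.0654; exercise value = 18.4500 > continuation, so V_ud = 18.4500 (exercise)
Node dd (S = 63.7): continuation = 1/1.04·[0.9714·47.1150 + 0.0286·69.4100] = 45.9154; exercise value = 50.3000 > continuation, so V_dd = 50.3000 (exercise)
Node u (S = 136.5): continuation = 1/1.04·[0.9714·0.3756 + 0.0286·18.4500] = 0.8577; exercise value = 0.0000 ≤ continuation, so V_u = 0.8577
Node d (S = 91): continuation = 1/1.04·[0.9714·18.4500 + 0.0286·50.3000] = 18.6154; exercise value = 23.0000 > continuation, so V_d = 23.0000 (exercise)
Node 0 (S = 130): continuation = 1/1.04·[0.9714·0.8577 + 0.0286·23.0000] = 1.4330; exercise value = 0.0000 ≤ continuation, so V_0 = 1.4330

$1.43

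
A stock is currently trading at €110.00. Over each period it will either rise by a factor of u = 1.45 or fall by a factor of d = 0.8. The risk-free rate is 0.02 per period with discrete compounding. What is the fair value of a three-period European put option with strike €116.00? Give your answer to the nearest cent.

€22.11

Risk-neutral probability p = (1 + 0.02 − 0.8)/(1.45 − 0.8) = 0.2200/0.6500 = 0.3385
Terminal stock prices: S_uuu = 335.3, S_uud = 185, S_udd = 102.1, S_ddd = 56.32
Terminal payoffs (K − S): max(-219.3, 0) = 0, max(-69.02, 0) = 0, max(13.92, 0) = 13.92, max(59.68, 0) = 59.68
Node uu (S = 231.3): V_uu = 1/1.02·[0.3385·0.0000 + 0.6615·0.0000] = 0.0000
Node ud (S = 127.6): V_ud = 1/1.02·[0.3385·0.0000 + 0.6615·13.9200] = 9.0281
Node dd (S = 70.4): V_dd = 1/1.02·[0.3385·13.9200 + 0.6615·59.6800] = 43.3255
Node u (S = 159.5): V_u = 1/1.02·[0.3385·0.0000 + 0.6615·9.0281] = 5.8553
Node d (S = 88): V_d = 1/1.02·[0.3385·9.0281 + 0.6615·43.3255] = 31.0952
Node 0 (S = 110): V_0 = 1/1.02·[0.3385·5.8553 + 0.6615·31.0952] = 22.1103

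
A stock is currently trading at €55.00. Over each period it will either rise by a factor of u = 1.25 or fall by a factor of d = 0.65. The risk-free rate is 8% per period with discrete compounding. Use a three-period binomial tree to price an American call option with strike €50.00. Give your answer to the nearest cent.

€18.81

Risk-neutral probability p = (1 + 0.08 − 0.65)/(1.25 − 0.65) = 0.4300/0.6000 = 0.7167
Terminal stock prices: S_uuu = 107.4, S_uud = 55.86, S_udd = 29.05, S_ddd = 15.1
Terminal payoffs (S − K): max(57.42, 0) = 57.42, max(5.859, 0) = 5.859, max(-20.95, 0) = 0, max(-34.9, 0) = 0
Node uu (S = 85.94): continuation = 1/1.08·[0.7167·57.4219 + 0.2833·5.8594] = 39.6412; exercise value = 35.9375 ≤ continuation, so V_uu = 39.6412
Node ud (S = 44.69): continuation = 1/1.08·[0.7167·5.8594 + 0.2833·0.0000] = 3.8882; exercise value = 0.0000 ≤ continuation, so V_ud = 3.8882
Node dd (S = 23.24): continuation = 1/1.08·[0.7167·0.0000 + 0.2833·0.0000] = 0.0000; exercise value = 0.0000 ≤ continuation, so V_dd = 0.0000
Node u (S = 68.75): continuation = 1/1.08·[0.7167·39.6412 + 0.2833·3.8882] = 27.3252; exercise value = 18.7500 ≤ continuation, so V_u = 27.3252
Node d (S = 35.75): continuation = 1/1.08·[0.7167·3.8882 + 0.2833·0.0000] = 2.5801; exercise value = 0.0000 ≤ continuation, so V_d = 2.5801
Node 0 (S = 55): continuation = 1/1.08·[0.7167·27.3252 + 0.2833·2.5801] = 18.8093; exercise value = 5.0000 ≤ continuation, so V_0 = 18.8093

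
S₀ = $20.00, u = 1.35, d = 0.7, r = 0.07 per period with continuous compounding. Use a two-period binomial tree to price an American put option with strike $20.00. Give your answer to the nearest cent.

$2.62

Risk-neutral probability p = (e^0.07 − 0.7)/(1.35 − 0.7) = 0.3725/0.6500 = 0.5731
Terminal stock prices: S_uu = 36.45, S_ud = 18.9, S_dd = 9.8
Terminal payoffs (K − S): max(-16.45, 0) = 0, max(1.1, 0) = 1.1, max(10.2, 0) = 10.2
Node u (S = 27): continuation = e^(−0.07)·[0.5731·0.0000 + 0.4269·1.1000] = 0.4379; exercise value = 0.0000 ≤ continuation, so V_u = 0.4379
Node d (S = 14): continuation = e^(−0.07)·[0.5731·1.1000 + 0.4269·10.2000] = 4.6479; exercise value = 6.0000 > continuation, so V_d = 6.0000 (exercise)
Node 0 (S = 20): continuation = e^(−0.07)·[0.5731·0.4379 + 0.4269·6.0000] = 2.6223; exercise value = 0.0000 ≤ continuation, so V_0 = 2.6223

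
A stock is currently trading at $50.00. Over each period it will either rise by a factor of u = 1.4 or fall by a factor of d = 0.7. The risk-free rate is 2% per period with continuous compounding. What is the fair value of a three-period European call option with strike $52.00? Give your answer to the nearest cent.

$13.00

Risk-neutral probability p = (e^0.02 − 0.7)/(1.4 − 0.7) = 0.3202/0.7000 = 0.4574
Terminal stock prices: S_uuu = 137.2, S_uud = 68.6, S_udd = 34.3, S_ddd = 17.15
Terminal payoffs (S − K): max(85.2, 0) = 85.2, max(16.6, 0) = 16.6, max(-17.7, 0) = 0, max(-34.85, 0) = 0
Node uu (S = 98): V_uu = e^(−0.02)·[0.4574·85.2000 + 0.5426·16.6000] = 47.0297
Node ud (S = 49): V_ud = e^(−0.02)·[0.4574·16.6000 + 0.5426·0.0000] = 7.4430
Node dd (S = 24.5): V_dd = e^(−0.02)·[0.4574·0.0000 + 0.5426·0.0000] = 0.0000
Node u (S = 70): V_u = e^(−0.02)·[0.4574·47.0297 + 0.5426·7.4430] = 25.0452
Node d (S = 35): V_d = e^(−0.02)·[0.4574·7.4430 + 0.5426·0.0000] = 3.3372
Node 0 (S = 50): V_0 = e^(−0.02)·[0.4574·25.0452 + 0.5426·3.3372] = 13.0044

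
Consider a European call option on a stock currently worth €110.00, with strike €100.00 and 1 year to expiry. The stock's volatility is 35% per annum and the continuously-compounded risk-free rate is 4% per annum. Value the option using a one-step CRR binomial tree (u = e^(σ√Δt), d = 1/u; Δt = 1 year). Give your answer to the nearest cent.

€25.36

CRR parameters: u = e^(σ√Δt) = e^(0.35·√1) = 1.4191, d = 1/u = 0.7047
Per-period rate: rΔt = 0.04·1 = 0.04, so R = e^0.04 = 1.0408
Risk-neutral probability p = (e^0.04 − 0.7047)/(1.4191 − 0.7047) = 0.3361/0.7144 = 0.4705
Terminal stock prices: S_u = 156.1, S_d = 77.52
Terminal payoffs (S − K): max(56.1, 0) = 56.1, max(-22.48, 0) = 0
Node 0 (S = 110): V_0 = e^(−0.04)·[0.4705·56.0974 + 0.5295·0.0000] = 25.3595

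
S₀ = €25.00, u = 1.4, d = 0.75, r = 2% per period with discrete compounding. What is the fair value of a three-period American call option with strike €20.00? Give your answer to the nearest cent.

€8.06

Risk-neutral probability p = (1 + 0.02 − 0.75)/(1.4 − 0.75) = 0.2700/0.6500 = 0.4154
Terminal stock prices: S_uuu = 68.6, S_uud = 36.75, S_udd = 19.69, S_ddd = 10.55
Terminal payoffs (S − K): max(48.6, 0) = 48.6, max(16.75, 0) = 16.75, max(-0.3125, 0) = 0, max(-9.453, 0) = 0
Node uu (S = 49): continuation = 1/1.02·[0.4154·48.6000 + 0.5846·16.7500] = 29.3922; exercise value = 29.0000 ≤ continuation, so V_uu = 29.3922
Node ud (S = 26.25): continuation = 1/1.02·[0.4154·16.7500 + 0.5846·0.0000] = 6.8213; exercise value = 6.2500 ≤ continuation, so V_ud = 6.8213
Node dd (S = 14.06): continuation = 1/1.02·[0.4154·0.0000 + 0.5846·0.0000] = 0.0000; exercise value = 0.0000 ≤ continuation, so V_dd = 0.0000
Node u (S = 35): continuation = 1/1.02·[0.4154·29.3922 + 0.5846·6.8213] = 15.8793; exercise value = 15.0000 ≤ continuation, so V_u = 15.8793
Node d (S = 18.75): continuation = 1/1.02·[0.4154·6.8213 + 0.5846·0.0000] = 2.7779; exercise value = 0.0000 ≤ continuation, so V_d = 2.7779
Node 0 (S = 25): continuation = 1/1.02·[0.4154·15.8793 + 0.5846·2.7779] = 8.0588; exercise value = 5.0000 ≤ continuation, so V_0 = 8.0588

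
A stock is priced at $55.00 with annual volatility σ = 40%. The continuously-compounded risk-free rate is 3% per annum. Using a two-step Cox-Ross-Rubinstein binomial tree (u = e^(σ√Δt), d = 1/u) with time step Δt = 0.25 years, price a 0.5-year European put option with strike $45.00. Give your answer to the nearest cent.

$2.26

CRR parameters: u = e^(σ√Δt) = e^(0.4·√0.25) = 1.2214, d = 1/u = 0.8187
Per-period rate: rΔt = 0.03·0.25 = 0.0075, so R = e^0.0075 = 1.0075
Risk-neutral probability p = (e^0.0075 − 0.8187)/(1.2214 − 0.8187) = 0.1888/0.4027 = 0.4689
Terminal stock prices: S_uu = 82.05, S_ud = 55, S_dd = 36.87
Terminal payoffs (K − S): max(-37.05, 0) = 0, max(-10, 0) = 0, max(8.132, 0) = 8.132
Node u (S = 67.18): V_u = e^(−0.0075)·[0.4689·0.0000 + 0.5311·0.0000] = 0.0000
Node d (S = 45.03): V_d = e^(−0.0075)·[0.4689·0.0000 + 0.5311·8.1324] = 4.2872
Node 0 (S = 55): V_0 = e^(−0.0075)·[0.4689·0.0000 + 0.5311·4.2872] = 2.2601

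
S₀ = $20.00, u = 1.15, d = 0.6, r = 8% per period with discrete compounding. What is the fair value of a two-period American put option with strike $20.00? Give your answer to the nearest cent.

$1.53

Risk-neutral probability p = (1 + 0.08 − 0.6)/(1.15 − 0.6) = 0.4800/0.5500 = 0.8727
Terminal stock prices: S_uu = 26.45, S_ud = 13.8, S_dd = 7.2
Terminal payoffs (K − S): max(-6.45, 0) = 0, max(6.2, 0) = 6.2, max(12.8, 0) = 12.8
Node u (S = 23): continuation = 1/1.08·[0.8727·0.0000 + 0.1273·6.2000] = 0.7306; exercise value = 0.0000 ≤ continuation, so V_u = 0.7306
Node d (S = 12): continuation = 1/1.08·[0.8727·6.2000 + 0.1273·12.8000] = 6.5185; exercise value = 8.0000 > continuation, so V_d = 8.0000 (exercise)
Node 0 (S = 20): continuation = 1/1.08·[0.8727·0.7306 + 0.1273·8.0000] = 1.5332; exercise value = 0.0000 ≤ continuation, so V_0 = 1.5332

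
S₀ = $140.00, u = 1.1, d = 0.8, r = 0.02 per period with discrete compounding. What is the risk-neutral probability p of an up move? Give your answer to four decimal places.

p = 0.7333

Risk-neutral probability p = (1 + 0.02 − 0.8)/(1.1 − 0.8) = 0.2200/0.3000 = 0.7333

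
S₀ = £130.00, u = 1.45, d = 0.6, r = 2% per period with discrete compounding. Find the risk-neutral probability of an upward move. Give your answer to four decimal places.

p = 0.4941

Risk-neutral probability p = (1 + 0.02 − 0.6)/(1.45 − 0.6) = 0.4200/0.8500 = 0.4941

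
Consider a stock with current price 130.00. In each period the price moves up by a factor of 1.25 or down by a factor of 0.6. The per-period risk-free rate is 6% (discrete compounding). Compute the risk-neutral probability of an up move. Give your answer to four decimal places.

p = 0.7077

Risk-neutral probability p = (1 + 0.06 − 0.6)/(1.25 − 0.6) = 0.4600/0.6500 = 0.7077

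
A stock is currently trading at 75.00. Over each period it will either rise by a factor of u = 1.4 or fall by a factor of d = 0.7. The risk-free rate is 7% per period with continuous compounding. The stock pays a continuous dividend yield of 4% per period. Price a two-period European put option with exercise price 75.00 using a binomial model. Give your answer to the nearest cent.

Per-period risk-free factor R = e^0.07 = 1.0725; dividend-adjusted growth = e^(0.07−0.04) = 1.0305.
Risk-neutral probability p = (1.0305 − 0.7)/(1.4 − 0.7) = 0.3305/0.7000 = 0.4721
Terminal stock prices: S_uu = 147, S_ud = 73.5, S_dd = 36.75
Terminal payoffs (K − S): max(-72, 0) = 0, max(1.5, 0) = 1.5, max(38.25, 0) = 38.25
Node u (S = 105): V_u = e^(−0.07)·[0.4721·0.0000 + 0.5279·1.5000] = 0.7383
Node d (S = 52.5): V_d = e^(−0.07)·[0.4721·1.5000 + 0.5279·38.2500] = 19.4881
Node 0 (S = 75): V_0 = e^(−0.07)·[0.4721·0.7383 + 0.5279·19.4881] = 9.9176

9.92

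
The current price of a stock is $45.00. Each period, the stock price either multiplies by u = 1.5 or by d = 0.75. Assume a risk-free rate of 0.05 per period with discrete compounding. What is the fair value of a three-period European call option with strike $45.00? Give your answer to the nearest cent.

Risk-neutral probability p = (1 + 0.05 − 0.75)/(1.5 − 0.75) = 0.3000/0.7500 = 0.4000
Terminal stock prices: S_uuu = 151.9, S_uud = 75.94, S_udd = 37.97, S_ddd = 18.98
Terminal payoffs (S − K): max(106.9, 0) = 106.9, max(30.94, 0) = 30.94, max(-7.031, 0) = 0, max(-26.02, 0) = 0
Node uu (S = 101.2): V_uu = 1/1.05·[0.4000·106.8750 + 0.6000·30.9375] = 58.3929
Node ud (S = 50.62): V_ud = 1/1.05·[0.4000·30.9375 + 0.6000·0.0000] = 11.7857
Node dd (S = 25.31): V_dd = 1/1.05·[0.4000·0.0000 + 0.6000·0.0000] = 0.0000
Node u (S = 67.5): V_u = 1/1.05·[0.4000·58.3929 + 0.6000·11.7857] = 28.9796
Node d (S = 33.75): V_d = 1/1.05·[0.4000·11.7857 + 0.6000·0.0000] = 4.4898
Node 0 (S = 45): V_0 = 1/1.05·[0.4000·28.9796 + 0.6000·4.4898] = 13.6054

$13.61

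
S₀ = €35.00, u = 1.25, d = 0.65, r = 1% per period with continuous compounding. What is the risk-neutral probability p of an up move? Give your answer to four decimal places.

Risk-neutral probability p = (e^0.01 − 0.65)/(1.25 − 0.65) = 0.3601/0.6000 = 0.6001

p = 0.6001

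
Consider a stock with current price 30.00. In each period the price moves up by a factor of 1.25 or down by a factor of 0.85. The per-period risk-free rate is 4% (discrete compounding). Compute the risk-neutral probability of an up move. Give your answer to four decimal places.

Risk-neutral probability p = (1 + 0.04 − 0.85)/(1.25 − 0.85) = 0.1900/0.4000 = 0.4750

p = 0.4750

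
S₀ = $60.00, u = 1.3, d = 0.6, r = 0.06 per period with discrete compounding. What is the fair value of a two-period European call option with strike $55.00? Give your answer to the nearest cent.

Risk-neutral probability p = (1 + 0.06 − 0.6)/(1.3 − 0.6) = 0.4600/0.7000 = 0.6571
Terminal stock prices: S_uu = 101.4, S_ud = 46.8, S_dd = 21.6
Terminal payoffs (S − K): max(46.4, 0) = 46.4, max(-8.2, 0) = 0, max(-33.4, 0) = 0
Node u (S = 78): V_u = 1/1.06·[0.6571·46.4000 + 0.3429·0.0000] = 28.7655
Node d (S = 36): V_d = 1/1.06·[0.6571·0.0000 + 0.3429·0.0000] = 0.0000
Node 0 (S = 60): V_0 = 1/1.06·[0.6571·28.7655 + 0.3429·0.0000] = 17.8331

$17.83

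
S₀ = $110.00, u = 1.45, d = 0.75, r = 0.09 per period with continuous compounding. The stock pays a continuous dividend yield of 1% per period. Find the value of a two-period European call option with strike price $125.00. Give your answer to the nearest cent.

Per-period risk-free factor R = e^0.09 = 1.0942; dividend-adjusted growth = e^(0.09−0.01) = 1.0833.
Risk-neutral probability p = (1.0833 − 0.75)/(1.45 − 0.75) = 0.3333/0.7000 = 0.4761
Terminal stock prices: S_uu = 231.3, S_ud = 119.6, S_dd = 61.88
Terminal payoffs (S − K): max(106.3, 0) = 106.3, max(-5.375, 0) = 0, max(-63.12, 0) = 0
Node u (S = 159.5): V_u = e^(−0.09)·[0.4761·106.2750 + 0.5239·0.0000] = 46.2450
Node d (S = 82.5): V_d = e^(−0.09)·[0.4761·0.0000 + 0.5239·0.0000] = 0.0000
Node 0 (S = 110): V_0 = e^(−0.09)·[0.4761·46.2450 + 0.5239·0.0000] = 20.1233

$20.12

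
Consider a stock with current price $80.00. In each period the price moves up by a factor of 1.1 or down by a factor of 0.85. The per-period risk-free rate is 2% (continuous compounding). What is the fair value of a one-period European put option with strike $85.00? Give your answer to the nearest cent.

Risk-neutral probability p = (e^0.02 − 0.85)/(1.1 − 0.85) = 0.1702/0.2500 = 0.6808
Terminal stock prices: S_u = 88, S_d = 68
Terminal payoffs (K − S): max(-3, 0) = 0, max(17, 0) = 17
Node 0 (S = 80): V_0 = e^(−0.02)·[0.6808·0.0000 + 0.3192·17.0000] = 5.3189

$5.32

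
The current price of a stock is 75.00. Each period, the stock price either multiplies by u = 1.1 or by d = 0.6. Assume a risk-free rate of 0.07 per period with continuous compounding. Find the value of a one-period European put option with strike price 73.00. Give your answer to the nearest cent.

Risk-neutral probability p = (e^0.07 − 0.6)/(1.1 − 0.6) = 0.4725/0.5000 = 0.9450
Terminal stock prices: S_u = 82.5, S_d = 45
Terminal payoffs (K − S): max(-9.5, 0) = 0, max(28, 0) = 28
Node 0 (S = 75): V_0 = e^(−0.07)·[0.9450·0.0000 + 0.0550·28.0000] = 1.4355

1.44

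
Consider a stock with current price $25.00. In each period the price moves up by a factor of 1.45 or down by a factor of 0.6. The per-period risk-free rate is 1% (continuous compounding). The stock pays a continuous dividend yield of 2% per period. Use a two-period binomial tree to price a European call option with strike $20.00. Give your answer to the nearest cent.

Per-period risk-free factor R = e^0.01 = 1.0101; dividend-adjusted growth = e^(0.01−0.02) = 0.9900.
Risk-neutral probability p = (0.9900 − 0.6)/(1.45 − 0.6) = 0.3900/0.8500 = 0.4589
Terminal stock prices: S_uu = 52.56, S_ud = 21.75, S_dd = 9
Terminal payoffs (S − K): max(32.56, 0) = 32.56, max(1.75, 0) = 1.75, max(-11, 0) = 0
Node u (S = 36.25): V_u = e^(−0.01)·[0.4589·32.5625 + 0.5411·1.7500] = 15.7312
Node d (S = 15): V_d = e^(−0.01)·[0.4589·1.7500 + 0.5411·0.0000] = 0.7951
Node 0 (S = 25): V_0 = e^(−0.01)·[0.4589·15.7312 + 0.5411·0.7951] = 7.5729

$7.57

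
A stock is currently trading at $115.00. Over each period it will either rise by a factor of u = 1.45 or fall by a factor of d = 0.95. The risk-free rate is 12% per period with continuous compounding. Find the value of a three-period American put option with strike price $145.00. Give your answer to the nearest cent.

$30.00

Risk-neutral probability p = (e^0.12 − 0.95)/(1.45 − 0.95) = 0.1775/0.5000 = 0.3550
Terminal stock prices: S_uuu = 350.6, S_uud = 229.7, S_udd = 150.5, S_ddd = 98.6
Terminal payoffs (K − S): max(-205.6, 0) = 0, max(-84.7, 0) = 0, max(-5.492, 0) = 0, max(46.4, 0) = 46.4
Node uu (S = 241.8): continuation = e^(−0.12)·[0.3550·0.0000 + 0.6450·0.0000] = 0.0000; exercise value = 0.0000 ≤ continuation, so V_uu = 0.0000
Node ud (S = 158.4): continuation = e^(−0.12)·[0.3550·0.0000 + 0.6450·0.0000] = 0.0000; exercise value = 0.0000 ≤ continuation, so V_ud = 0.0000
Node dd (S = 103.8): continuation = e^(−0.12)·[0.3550·0.0000 + 0.6450·46.4019] = 26.5451; exercise value = 41.2125 > continuation, so V_dd = 41.2125 (exercise)
Node u (S = 166.8): continuation = e^(−0.12)·[0.3550·0.0000 + 0.6450·0.0000] = 0.0000; exercise value = 0.0000 ≤ continuation, so V_u = 0.0000
Node d (S = 109.2): continuation = e^(−0.12)·[0.3550·0.0000 + 0.6450·41.2125] = 23.5764; exercise value = 35.7500 > continuation, so V_d = 35.7500 (exercise)
Node 0 (S = 115): continuation = e^(−0.12)·[0.3550·0.0000 + 0.6450·35.7500] = 20.4515; exercise value = 30.0000 > continuation, so V_0 = 30.0000 (exercise)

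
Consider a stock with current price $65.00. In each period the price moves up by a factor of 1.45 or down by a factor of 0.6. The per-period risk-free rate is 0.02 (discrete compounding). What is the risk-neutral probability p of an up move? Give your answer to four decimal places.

p = 0.4941

Risk-neutral probability p = (1 + 0.02 − 0.6)/(1.45 − 0.6) = 0.4200/0.8500 = 0.4941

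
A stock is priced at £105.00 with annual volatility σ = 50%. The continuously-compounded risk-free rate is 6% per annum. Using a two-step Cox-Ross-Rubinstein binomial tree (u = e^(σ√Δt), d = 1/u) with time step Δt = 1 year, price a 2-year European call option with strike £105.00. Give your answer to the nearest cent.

CRR parameters: u = e^(σ√Δt) = e^(0.5·√1) = 1.6487, d = 1/u = 0.6065
Per-period rate: rΔt = 0.06·1 = 0.06, so R = e^0.06 = 1.0618
Risk-neutral probability p = (e^0.06 − 0.6065)/(1.6487 − 0.6065) = 0.4553/1.0422 = 0.4369
Terminal stock prices: S_uu = 285.4, S_ud = 105, S_dd = 38.63
Terminal payoffs (S − K): max(180.4, 0) = 180.4, max(0, 0) = 0, max(-66.37, 0) = 0
Node u (S = 173.1): V_u = e^(−0.06)·[0.4369·180.4196 + 0.5631·0.0000] = 74.2305
Node d (S = 63.69): V_d = e^(−0.06)·[0.4369·0.0000 + 0.5631·0.0000] = 0.0000
Node 0 (S = 105): V_0 = e^(−0.06)·[0.4369·74.2305 + 0.5631·0.0000] = 30.5408

£30.54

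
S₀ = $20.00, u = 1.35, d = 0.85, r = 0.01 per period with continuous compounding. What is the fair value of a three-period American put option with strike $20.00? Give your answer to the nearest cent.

$2.66

Risk-neutral probability p = (e^0.01 − 0.85)/(1.35 − 0.85) = 0.1601/0.5000 = 0.3201
Terminal stock prices: S_uuu = 49.21, S_uud = 30.98, S_udd = 19.51, S_ddd = 12.28
Terminal payoffs (K − S): max(-29.21, 0) = 0, max(-10.98, 0) = 0, max(0.4925, 0) = 0.4925, max(7.718, 0) = 7.718
Node uu (S = 36.45): continuation = e^(−0.01)·[0.3201·0.0000 + 0.6799·0.0000] = 0.0000; exercise value = 0.0000 ≤ continuation, so V_uu = 0.0000
Node ud (S = 22.95): continuation = e^(−0.01)·[0.3201·0.0000 + 0.6799·0.4925] = 0.3315; exercise value = 0.0000 ≤ continuation, so V_ud = 0.3315
Node dd (S = 14.45): continuation = e^(−0.01)·[0.3201·0.4925 + 0.6799·7.7175] = 5.3510; exercise value = 5.5500 > continuation, so V_dd = 5.5500 (exercise)
Node u (S = 27): continuation = e^(−0.01)·[0.3201·0.0000 + 0.6799·0.3315] = 0.2232; exercise value = 0.0000 ≤ continuation, so V_u = 0.2232
Node d (S = 17): continuation = e^(−0.01)·[0.3201·0.3315 + 0.6799·5.5500] = 3.8410; exercise value = 3.0000 ≤ continuation, so V_d = 3.8410
Node 0 (S = 20): continuation = e^(−0.01)·[0.3201·0.2232 + 0.6799·3.8410] = 2.6562; exercise value = 0.0000 ≤ continuation, so V_0 = 2.6562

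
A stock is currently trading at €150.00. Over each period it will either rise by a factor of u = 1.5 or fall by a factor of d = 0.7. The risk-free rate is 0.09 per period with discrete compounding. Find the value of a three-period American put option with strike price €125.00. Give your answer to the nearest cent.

Risk-neutral probability p = (1 + 0.09 − 0.7)/(1.5 − 0.7) = 0.3900/0.8000 = 0.4875
Terminal stock prices: S_uuu = 506.2, S_uud = 236.2, S_udd = 110.2, S_ddd = 51.45
Terminal payoffs (K − S): max(-381.2, 0) = 0, max(-111.2, 0) = 0, max(14.75, 0) = 14.75, max(73.55, 0) = 73.55
Node uu (S = 337.5): continuation = 1/1.09·[0.4875·0.0000 + 0.5125·0.0000] = 0.0000; exercise value = 0.0000 ≤ continuation, so V_uu = 0.0000
Node ud (S = 157.5): continuation = 1/1.09·[0.4875·0.0000 + 0.5125·14.7500] = 6.9352; exercise value = 0.0000 ≤ continuation, so V_ud = 6.9352
Node dd (S = 73.5): continuation = 1/1.09·[0.4875·14.7500 + 0.5125·73.5500] = 41.1789; exercise value = 51.5000 > continuation, so V_dd = 51.5000 (exercise)
Node u (S = 225): continuation = 1/1.09·[0.4875·0.0000 + 0.5125·6.9352] = 3.2608; exercise value = 0.0000 ≤ continuation, so V_u = 3.2608
Node d (S = 105): continuation = 1/1.09·[0.4875·6.9352 + 0.5125·51.5000] = 27.3162; exercise value = 20.0000 ≤ continuation, so V_d = 27.3162
Node 0 (S = 150): continuation = 1/1.09·[0.4875·3.2608 + 0.5125·27.3162] = 14.3020; exercise value = 0.0000 ≤ continuation, so V_0 = 14.3020

€14.30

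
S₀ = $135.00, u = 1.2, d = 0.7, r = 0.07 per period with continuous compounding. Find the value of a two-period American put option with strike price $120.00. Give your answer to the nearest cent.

$7.15

Risk-neutral probability p = (e^0.07 − 0.7)/(1.2 − 0.7) = 0.3725/0.5000 = 0.7450
Terminal stock prices: S_uu = 194.4, S_ud = 113.4, S_dd = 66.15
Terminal payoffs (K − S): max(-74.4, 0) = 0, max(6.6, 0) = 6.6, max(53.85, 0) = 53.85
Node u (S = 162): continuation = e^(−0.07)·[0.7450·0.0000 + 0.2550·6.6000] = 1.5691; exercise value = 0.0000 ≤ continuation, so V_u = 1.5691
Node d (S = 94.5): continuation = e^(−0.07)·[0.7450·6.6000 + 0.2550·53.8500] = 17.3873; exercise value = 25.5000 > continuation, so V_d = 25.5000 (exercise)
Node 0 (S = 135): continuation = e^(−0.07)·[0.7450·1.5691 + 0.2550·25.5000] = 7.1525; exercise value = 0.0000 ≤ continuation, so V_0 = 7.1525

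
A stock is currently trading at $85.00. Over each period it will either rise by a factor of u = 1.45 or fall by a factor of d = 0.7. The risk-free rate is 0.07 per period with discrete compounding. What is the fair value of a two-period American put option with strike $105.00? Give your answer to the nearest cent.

Risk-neutral probability p = (1 + 0.07 − 0.7)/(1.45 − 0.7) = 0.3700/0.7500 = 0.4933
Terminal stock prices: S_uu = 178.7, S_ud = 86.27, S_dd = 41.65
Terminal payoffs (K − S): max(-73.71, 0) = 0, max(18.73, 0) = 18.73, max(63.35, 0) = 63.35
Node u (S = 123.2): continuation = 1/1.07·[0.4933·0.0000 + 0.5067·18.7250] = 8.8667; exercise value = 0.0000 ≤ continuation, so V_u = 8.8667
Node d (S = 59.5): continuation = 1/1.07·[0.4933·18.7250 + 0.5067·63.3500] = 38.6308; exercise value = 45.5000 > continuation, so V_d = 45.5000 (exercise)
Node 0 (S = 85): continuation = 1/1.07·[0.4933·8.8667 + 0.5067·45.5000] = 25.6332; exercise value = 20.0000 ≤ continuation, so V_0 = 25.6332

$25.63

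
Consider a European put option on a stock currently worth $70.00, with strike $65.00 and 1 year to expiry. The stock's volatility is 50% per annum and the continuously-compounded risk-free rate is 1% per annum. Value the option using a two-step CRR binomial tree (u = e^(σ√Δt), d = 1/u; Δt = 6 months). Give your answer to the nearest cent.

CRR parameters: u = e^(σ√Δt) = e^(0.5·√0.5) = 1.4241, d = 1/u = 0.7022
Per-period rate: rΔt = 0.01·0.5 = 0.005, so R = e^0.005 = 1.0050
Risk-neutral probability p = (e^0.005 − 0.7022)/(1.4241 − 0.7022) = 0.3028/0.7219 = 0.4195
Terminal stock prices: S_uu = 142, S_ud = 70, S_dd = 34.51
Terminal payoffs (K − S): max(-76.97, 0) = 0, max(-5, 0) = 0, max(30.49, 0) = 30.49
Node u (S = 99.69): V_u = e^(−0.005)·[0.4195·0.0000 + 0.5805·0.0000] = 0.0000
Node d (S = 49.15): V_d = e^(−0.005)·[0.4195·0.0000 + 0.5805·30.4852] = 17.6095
Node 0 (S = 70): V_0 = e^(−0.005)·[0.4195·0.0000 + 0.5805·17.6095] = 10.1719

$10.17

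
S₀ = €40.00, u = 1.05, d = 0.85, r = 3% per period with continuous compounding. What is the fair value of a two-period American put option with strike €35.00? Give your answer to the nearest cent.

Risk-neutral probability p = (e^0.03 − 0.85)/(1.05 − 0.85) = 0.1805/0.2000 = 0.9023
Terminal stock prices: S_uu = 44.1, S_ud = 35.7, S_dd = 28.9
Terminal payoffs (K − S): max(-9.1, 0) = 0, max(-0.7, 0) = 0, max(6.1, 0) = 6.1
Node u (S = 42): continuation = e^(−0.03)·[0.9023·0.0000 + 0.0977·0.0000] = 0.0000; exercise value = 0.0000 ≤ continuation, so V_u = 0.0000
Node d (S = 34): continuation = e^(−0.03)·[0.9023·0.0000 + 0.0977·6.1000] = 0.5785; exercise value = 1.0000 > continuation, so V_d = 1.0000 (exercise)
Node 0 (S = 40): continuation = e^(−0.03)·[0.9023·0.0000 + 0.0977·1.0000] = 0.0948; exercise value = 0.0000 ≤ continuation, so V_0 = 0.0948

€0.09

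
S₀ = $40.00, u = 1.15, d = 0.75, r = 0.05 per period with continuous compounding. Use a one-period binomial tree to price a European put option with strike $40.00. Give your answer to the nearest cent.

Risk-neutral probability p = (e^0.05 − 0.75)/(1.15 − 0.75) = 0.3013/0.4000 = 0.7532
Terminal stock prices: S_u = 46, S_d = 30
Terminal payoffs (K − S): max(-6, 0) = 0, max(10, 0) = 10
Node 0 (S = 40): V_0 = e^(−0.05)·[0.7532·0.0000 + 0.2468·10.0000] = 2.3478

$2.35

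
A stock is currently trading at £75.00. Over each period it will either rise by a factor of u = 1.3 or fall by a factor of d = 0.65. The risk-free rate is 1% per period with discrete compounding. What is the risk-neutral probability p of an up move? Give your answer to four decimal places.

Risk-neutral probability p = (1 + 0.01 − 0.65)/(1.3 − 0.65) = 0.3600/0.6500 = 0.5538

p = 0.5538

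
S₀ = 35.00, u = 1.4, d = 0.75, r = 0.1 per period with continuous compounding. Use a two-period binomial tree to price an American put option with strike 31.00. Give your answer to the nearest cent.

1.95

Risk-neutral probability p = (e^0.1 − 0.75)/(1.4 − 0.75) = 0.3552/0.6500 = 0.5464
Terminal stock prices: S_uu = 68.6, S_ud = 36.75, S_dd = 19.69
Terminal payoffs (K − S): max(-37.6, 0) = 0, max(-5.75, 0) = 0, max(11.31, 0) = 11.31
Node u (S = 49): continuation = e^(−0.1)·[0.5464·0.0000 + 0.4536·0.0000] = 0.0000; exercise value = 0.0000 ≤ continuation, so V_u = 0.0000
Node d (S = 26.25): continuation = e^(−0.1)·[0.5464·0.0000 + 0.4536·11.3125] = 4.6429; exercise value = 4.7500 > continuation, so V_d = 4.7500 (exercise)
Node 0 (S = 35): continuation = e^(−0.1)·[0.5464·0.0000 + 0.4536·4.7500] = 1.9495; exercise value = 0.0000 ≤ continuation, so V_0 = 1.9495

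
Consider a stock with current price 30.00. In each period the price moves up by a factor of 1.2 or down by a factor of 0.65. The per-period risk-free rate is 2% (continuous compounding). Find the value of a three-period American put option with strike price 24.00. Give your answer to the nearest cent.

Risk-neutral probability p = (e^0.02 − 0.65)/(1.2 − 0.65) = 0.3702/0.5500 = 0.6731
Terminal stock prices: S_uuu = 51.84, S_uud = 28.08, S_udd = 15.21, S_ddd = 8.239
Terminal payoffs (K − S): max(-27.84, 0) = 0, max(-4.08, 0) = 0, max(8.79, 0) = 8.79, max(15.76, 0) = 15.76
Node uu (S = 43.2): continuation = e^(−0.02)·[0.6731·0.0000 + 0.3269·0.0000] = 0.0000; exercise value = 0.0000 ≤ continuation, so V_uu = 0.0000
Node ud (S = 23.4): continuation = e^(−0.02)·[0.6731·0.0000 + 0.3269·8.7900] = 2.8166; exercise value = 0.6000 ≤ continuation, so V_ud = 2.8166
Node dd (S = 12.68): continuation = e^(−0.02)·[0.6731·8.7900 + 0.3269·15.7613] = 10.8498; exercise value = 11.3250 > continuation, so V_dd = 11.3250 (exercise)
Node u (S = 36): continuation = e^(−0.02)·[0.6731·0.0000 + 0.3269·2.8166] = 0.9025; exercise value = 0.0000 ≤ continuation, so V_u = 0.9025
Node d (S = 19.5): continuation = e^(−0.02)·[0.6731·2.8166 + 0.3269·11.3250] = 5.4872; exercise value = 4.5000 ≤ continuation, so V_d = 5.4872
Node 0 (S = 30): continuation = e^(−0.02)·[0.6731·0.9025 + 0.3269·5.4872] = 2.3537; exercise value = 0.0000 ≤ continuation, so V_0 = 2.3537

2.35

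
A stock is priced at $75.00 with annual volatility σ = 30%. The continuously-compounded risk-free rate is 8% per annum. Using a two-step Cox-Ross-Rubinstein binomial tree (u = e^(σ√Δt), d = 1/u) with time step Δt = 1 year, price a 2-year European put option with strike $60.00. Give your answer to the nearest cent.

$3.08

CRR parameters: u = e^(σ√Δt) = e^(0.3·√1) = 1.3499, d = 1/u = 0.7408
Per-period rate: rΔt = 0.08·1 = 0.08, so R = e^0.08 = 1.0833
Risk-neutral probability p = (e^0.08 − 0.7408)/(1.3499 − 0.7408) = 0.3425/0.6090 = 0.5623
Terminal stock prices: S_uu = 136.7, S_ud = 75, S_dd = 41.16
Terminal payoffs (K − S): max(-76.66, 0) = 0, max(-15, 0) = 0, max(18.84, 0) = 18.84
Node u (S = 101.2): V_u = e^(−0.08)·[0.5623·0.0000 + 0.4377·0.0000] = 0.0000
Node d (S = 55.56): V_d = e^(−0.08)·[0.5623·0.0000 + 0.4377·18.8391] = 7.6118
Node 0 (S = 75): V_0 = e^(−0.08)·[0.5623·0.0000 + 0.4377·7.6118] = 3.0755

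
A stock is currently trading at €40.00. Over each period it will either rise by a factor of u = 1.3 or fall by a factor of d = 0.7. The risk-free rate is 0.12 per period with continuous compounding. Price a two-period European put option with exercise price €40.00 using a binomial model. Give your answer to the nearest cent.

€2.49

Risk-neutral probability p = (e^0.12 − 0.7)/(1.3 − 0.7) = 0.4275/0.6000 = 0.7125
Terminal stock prices: S_uu = 67.6, S_ud = 36.4, S_dd = 19.6
Terminal payoffs (K − S): max(-27.6, 0) = 0, max(3.6, 0) = 3.6, max(20.4, 0) = 20.4
Node u (S = 52): V_u = e^(−0.12)·[0.7125·0.0000 + 0.2875·3.6000] = 0.9180
Node d (S = 28): V_d = e^(−0.12)·[0.7125·3.6000 + 0.2875·20.4000] = 7.4768
Node 0 (S = 40): V_0 = e^(−0.12)·[0.7125·0.9180 + 0.2875·7.4768] = 2.4866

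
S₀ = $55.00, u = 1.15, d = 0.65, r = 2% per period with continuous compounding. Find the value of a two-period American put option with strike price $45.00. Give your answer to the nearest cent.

Risk-neutral probability p = (e^0.02 − 0.65)/(1.15 − 0.65) = 0.3702/0.5000 = 0.7404
Terminal stock prices: S_uu = 72.74, S_ud = 41.11, S_dd = 23.24
Terminal payoffs (K − S): max(-27.74, 0) = 0, max(3.888, 0) = 3.888, max(21.76, 0) = 21.76
Node u (S = 63.25): continuation = e^(−0.02)·[0.7404·0.0000 + 0.2596·3.8875] = 0.9892; exercise value = 0.0000 ≤ continuation, so V_u = 0.9892
Node d (S = 35.75): continuation = e^(−0.02)·[0.7404·3.8875 + 0.2596·21.7625] = 8.3589; exercise value = 9.2500 > continuation, so V_d = 9.2500 (exercise)
Node 0 (S = 55): continuation = e^(−0.02)·[0.7404·0.9892 + 0.2596·9.2500] = 3.0716; exercise value = 0.0000 ≤ continuation, so V_0 = 3.0716

$3.07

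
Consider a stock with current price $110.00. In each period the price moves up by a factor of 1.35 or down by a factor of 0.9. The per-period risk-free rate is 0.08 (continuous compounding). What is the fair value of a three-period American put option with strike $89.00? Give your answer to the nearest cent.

$1.44

Risk-neutral probability p = (e^0.08 − 0.9)/(1.35 − 0.9) = 0.1833/0.4500 = 0.4073
Terminal stock prices: S_uuu = 270.6, S_uud = 180.4, S_udd = 120.3, S_ddd = 80.19
Terminal payoffs (K − S): max(-181.6, 0) = 0, max(-91.43, 0) = 0, max(-31.29, 0) = 0, max(8.81, 0) = 8.81
Node uu (S = 200.5): continuation = e^(−0.08)·[0.4073·0.0000 + 0.5927·0.0000] = 0.0000; exercise value = 0.0000 ≤ continuation, so V_uu = 0.0000
Node ud (S = 133.7): continuation = e^(−0.08)·[0.4073·0.0000 + 0.5927·0.0000] = 0.0000; exercise value = 0.0000 ≤ continuation, so V_ud = 0.0000
Node dd (S = 89.1): continuation = e^(−0.08)·[0.4073·0.0000 + 0.5927·8.8100] = 4.8202; exercise value = 0.0000 ≤ continuation, so V_dd = 4.8202
Node u (S = 148.5): continuation = e^(−0.08)·[0.4073·0.0000 + 0.5927·0.0000] = 0.0000; exercise value = 0.0000 ≤ continuation, so V_u = 0.0000
Node d (S = 99): continuation = e^(−0.08)·[0.4073·0.0000 + 0.5927·4.8202] = 2.6373; exercise value = 0.0000 ≤ continuation, so V_d = 2.6373
Node 0 (S = 110): continuation = e^(−0.08)·[0.4073·0.0000 + 0.5927·2.6373] = 1.4429; exercise value = 0.0000 ≤ continuation, so V_0 = 1.4429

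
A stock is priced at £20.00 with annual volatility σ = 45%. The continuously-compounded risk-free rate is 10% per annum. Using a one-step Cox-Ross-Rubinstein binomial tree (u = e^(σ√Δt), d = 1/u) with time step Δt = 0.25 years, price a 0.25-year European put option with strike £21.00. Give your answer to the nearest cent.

CRR parameters: u = e^(σ√Δt) = e^(0.45·√0.25) = 1.2523, d = 1/u = 0.7985
Per-period rate: rΔt = 0.1·0.25 = 0.025, so R = e^0.025 = 1.0253
Risk-neutral probability p = (e^0.025 − 0.7985)/(1.2523 − 0.7985) = 0.2268/0.4538 = 0.4998
Terminal stock prices: S_u = 25.05, S_d = 15.97
Terminal payoffs (K − S): max(-4.046, 0) = 0, max(5.03, 0) = 5.03
Node 0 (S = 20): V_0 = e^(−0.025)·[0.4998·0.0000 + 0.5002·5.0297] = 2.4539

£2.45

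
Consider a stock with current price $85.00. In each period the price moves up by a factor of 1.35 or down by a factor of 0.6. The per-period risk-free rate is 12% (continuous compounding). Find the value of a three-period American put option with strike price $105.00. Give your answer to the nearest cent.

Risk-neutral probability p = (e^0.12 − 0.6)/(1.35 − 0.6) = 0.5275/0.7500 = 0.7033
Terminal stock prices: S_uuu = 209.1, S_uud = 92.95, S_udd = 41.31, S_ddd = 18.36
Terminal payoffs (K − S): max(-104.1, 0) = 0, max(12.05, 0) = 12.05, max(63.69, 0) = 63.69, max(86.64, 0) = 86.64
Node uu (S = 154.9): continuation = e^(−0.12)·[0.7033·0.0000 + 0.2967·12.0525] = 3.1713; exercise value = 0.0000 ≤ continuation, so V_uu = 3.1713
Node ud (S = 68.85): continuation = e^(−0.12)·[0.7033·12.0525 + 0.2967·63.6900] = 24.2766; exercise value = 36.1500 > continuation, so V_ud = 36.1500 (exercise)
Node dd (S = 30.6): continuation = e^(−0.12)·[0.7033·63.6900 + 0.2967·86.6400] = 62.5266; exercise value = 74.4000 > continuation, so V_dd = 74.4000 (exercise)
Node u (S = 114.8): continuation = e^(−0.12)·[0.7033·3.1713 + 0.2967·36.1500] = 11.4902; exercise value = 0.0000 ≤ continuation, so V_u = 11.4902
Node d (S = 51): continuation = e^(−0.12)·[0.7033·36.1500 + 0.2967·74.4000] = 42.1266; exercise value = 54.0000 > continuation, so V_d = 54.0000 (exercise)
Node 0 (S = 85): continuation = e^(−0.12)·[0.7033·11.4902 + 0.2967·54.0000] = 21.3762; exercise value = 20.0000 ≤ continuation, so V_0 = 21.3762

$21.38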